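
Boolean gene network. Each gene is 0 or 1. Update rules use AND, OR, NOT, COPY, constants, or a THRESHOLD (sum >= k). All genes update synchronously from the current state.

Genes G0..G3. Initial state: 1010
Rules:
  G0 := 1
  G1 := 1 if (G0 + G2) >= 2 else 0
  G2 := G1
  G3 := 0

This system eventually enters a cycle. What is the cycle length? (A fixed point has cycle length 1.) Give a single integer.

Step 0: 1010
Step 1: G0=1(const) G1=(1+1>=2)=1 G2=G1=0 G3=0(const) -> 1100
Step 2: G0=1(const) G1=(1+0>=2)=0 G2=G1=1 G3=0(const) -> 1010
State from step 2 equals state from step 0 -> cycle length 2

Answer: 2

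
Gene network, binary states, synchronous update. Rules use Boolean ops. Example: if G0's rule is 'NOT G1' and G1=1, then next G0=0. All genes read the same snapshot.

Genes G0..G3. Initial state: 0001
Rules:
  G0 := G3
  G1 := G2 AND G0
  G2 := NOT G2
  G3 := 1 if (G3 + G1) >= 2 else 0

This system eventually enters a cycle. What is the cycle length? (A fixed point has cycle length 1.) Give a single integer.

Answer: 2

Derivation:
Step 0: 0001
Step 1: G0=G3=1 G1=G2&G0=0&0=0 G2=NOT G2=NOT 0=1 G3=(1+0>=2)=0 -> 1010
Step 2: G0=G3=0 G1=G2&G0=1&1=1 G2=NOT G2=NOT 1=0 G3=(0+0>=2)=0 -> 0100
Step 3: G0=G3=0 G1=G2&G0=0&0=0 G2=NOT G2=NOT 0=1 G3=(0+1>=2)=0 -> 0010
Step 4: G0=G3=0 G1=G2&G0=1&0=0 G2=NOT G2=NOT 1=0 G3=(0+0>=2)=0 -> 0000
Step 5: G0=G3=0 G1=G2&G0=0&0=0 G2=NOT G2=NOT 0=1 G3=(0+0>=2)=0 -> 0010
State from step 5 equals state from step 3 -> cycle length 2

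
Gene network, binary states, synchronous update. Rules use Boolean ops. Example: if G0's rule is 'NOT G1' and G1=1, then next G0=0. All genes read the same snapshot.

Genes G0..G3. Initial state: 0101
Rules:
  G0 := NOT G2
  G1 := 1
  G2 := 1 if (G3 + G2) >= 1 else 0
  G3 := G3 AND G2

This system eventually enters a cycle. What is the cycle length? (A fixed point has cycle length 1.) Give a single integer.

Step 0: 0101
Step 1: G0=NOT G2=NOT 0=1 G1=1(const) G2=(1+0>=1)=1 G3=G3&G2=1&0=0 -> 1110
Step 2: G0=NOT G2=NOT 1=0 G1=1(const) G2=(0+1>=1)=1 G3=G3&G2=0&1=0 -> 0110
Step 3: G0=NOT G2=NOT 1=0 G1=1(const) G2=(0+1>=1)=1 G3=G3&G2=0&1=0 -> 0110
State from step 3 equals state from step 2 -> cycle length 1

Answer: 1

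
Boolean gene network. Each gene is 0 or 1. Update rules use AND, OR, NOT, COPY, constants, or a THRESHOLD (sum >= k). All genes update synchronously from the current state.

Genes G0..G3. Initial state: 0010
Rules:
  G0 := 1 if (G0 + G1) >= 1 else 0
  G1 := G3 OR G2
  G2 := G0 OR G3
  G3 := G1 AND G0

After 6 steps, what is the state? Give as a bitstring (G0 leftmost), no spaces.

Step 1: G0=(0+0>=1)=0 G1=G3|G2=0|1=1 G2=G0|G3=0|0=0 G3=G1&G0=0&0=0 -> 0100
Step 2: G0=(0+1>=1)=1 G1=G3|G2=0|0=0 G2=G0|G3=0|0=0 G3=G1&G0=1&0=0 -> 1000
Step 3: G0=(1+0>=1)=1 G1=G3|G2=0|0=0 G2=G0|G3=1|0=1 G3=G1&G0=0&1=0 -> 1010
Step 4: G0=(1+0>=1)=1 G1=G3|G2=0|1=1 G2=G0|G3=1|0=1 G3=G1&G0=0&1=0 -> 1110
Step 5: G0=(1+1>=1)=1 G1=G3|G2=0|1=1 G2=G0|G3=1|0=1 G3=G1&G0=1&1=1 -> 1111
Step 6: G0=(1+1>=1)=1 G1=G3|G2=1|1=1 G2=G0|G3=1|1=1 G3=G1&G0=1&1=1 -> 1111

1111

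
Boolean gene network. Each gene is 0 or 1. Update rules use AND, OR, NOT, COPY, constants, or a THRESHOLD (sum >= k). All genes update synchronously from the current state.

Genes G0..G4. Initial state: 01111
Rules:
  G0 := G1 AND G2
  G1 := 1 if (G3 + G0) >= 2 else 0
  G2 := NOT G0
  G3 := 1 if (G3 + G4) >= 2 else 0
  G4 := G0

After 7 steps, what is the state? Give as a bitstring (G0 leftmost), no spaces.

Step 1: G0=G1&G2=1&1=1 G1=(1+0>=2)=0 G2=NOT G0=NOT 0=1 G3=(1+1>=2)=1 G4=G0=0 -> 10110
Step 2: G0=G1&G2=0&1=0 G1=(1+1>=2)=1 G2=NOT G0=NOT 1=0 G3=(1+0>=2)=0 G4=G0=1 -> 01001
Step 3: G0=G1&G2=1&0=0 G1=(0+0>=2)=0 G2=NOT G0=NOT 0=1 G3=(0+1>=2)=0 G4=G0=0 -> 00100
Step 4: G0=G1&G2=0&1=0 G1=(0+0>=2)=0 G2=NOT G0=NOT 0=1 G3=(0+0>=2)=0 G4=G0=0 -> 00100
Step 5: G0=G1&G2=0&1=0 G1=(0+0>=2)=0 G2=NOT G0=NOT 0=1 G3=(0+0>=2)=0 G4=G0=0 -> 00100
Step 6: G0=G1&G2=0&1=0 G1=(0+0>=2)=0 G2=NOT G0=NOT 0=1 G3=(0+0>=2)=0 G4=G0=0 -> 00100
Step 7: G0=G1&G2=0&1=0 G1=(0+0>=2)=0 G2=NOT G0=NOT 0=1 G3=(0+0>=2)=0 G4=G0=0 -> 00100

00100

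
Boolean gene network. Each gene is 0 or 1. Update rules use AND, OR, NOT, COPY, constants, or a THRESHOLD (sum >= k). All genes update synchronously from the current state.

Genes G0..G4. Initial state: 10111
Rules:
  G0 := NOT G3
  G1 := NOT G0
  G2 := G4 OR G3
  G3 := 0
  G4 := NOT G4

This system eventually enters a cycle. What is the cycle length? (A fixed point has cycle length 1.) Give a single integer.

Step 0: 10111
Step 1: G0=NOT G3=NOT 1=0 G1=NOT G0=NOT 1=0 G2=G4|G3=1|1=1 G3=0(const) G4=NOT G4=NOT 1=0 -> 00100
Step 2: G0=NOT G3=NOT 0=1 G1=NOT G0=NOT 0=1 G2=G4|G3=0|0=0 G3=0(const) G4=NOT G4=NOT 0=1 -> 11001
Step 3: G0=NOT G3=NOT 0=1 G1=NOT G0=NOT 1=0 G2=G4|G3=1|0=1 G3=0(const) G4=NOT G4=NOT 1=0 -> 10100
Step 4: G0=NOT G3=NOT 0=1 G1=NOT G0=NOT 1=0 G2=G4|G3=0|0=0 G3=0(const) G4=NOT G4=NOT 0=1 -> 10001
Step 5: G0=NOT G3=NOT 0=1 G1=NOT G0=NOT 1=0 G2=G4|G3=1|0=1 G3=0(const) G4=NOT G4=NOT 1=0 -> 10100
State from step 5 equals state from step 3 -> cycle length 2

Answer: 2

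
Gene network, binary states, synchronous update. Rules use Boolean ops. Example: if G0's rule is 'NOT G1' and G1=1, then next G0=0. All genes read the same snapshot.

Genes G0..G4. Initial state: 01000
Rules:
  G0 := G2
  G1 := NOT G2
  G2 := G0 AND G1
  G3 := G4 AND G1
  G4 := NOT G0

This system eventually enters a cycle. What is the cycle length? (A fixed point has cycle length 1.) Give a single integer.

Step 0: 01000
Step 1: G0=G2=0 G1=NOT G2=NOT 0=1 G2=G0&G1=0&1=0 G3=G4&G1=0&1=0 G4=NOT G0=NOT 0=1 -> 01001
Step 2: G0=G2=0 G1=NOT G2=NOT 0=1 G2=G0&G1=0&1=0 G3=G4&G1=1&1=1 G4=NOT G0=NOT 0=1 -> 01011
Step 3: G0=G2=0 G1=NOT G2=NOT 0=1 G2=G0&G1=0&1=0 G3=G4&G1=1&1=1 G4=NOT G0=NOT 0=1 -> 01011
State from step 3 equals state from step 2 -> cycle length 1

Answer: 1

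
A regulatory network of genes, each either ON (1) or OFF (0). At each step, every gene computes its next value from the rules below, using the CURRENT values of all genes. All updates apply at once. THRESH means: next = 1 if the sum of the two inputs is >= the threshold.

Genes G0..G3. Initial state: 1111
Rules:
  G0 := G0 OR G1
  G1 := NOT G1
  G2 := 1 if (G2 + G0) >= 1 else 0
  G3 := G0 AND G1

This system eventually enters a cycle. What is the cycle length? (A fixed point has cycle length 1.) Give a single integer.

Step 0: 1111
Step 1: G0=G0|G1=1|1=1 G1=NOT G1=NOT 1=0 G2=(1+1>=1)=1 G3=G0&G1=1&1=1 -> 1011
Step 2: G0=G0|G1=1|0=1 G1=NOT G1=NOT 0=1 G2=(1+1>=1)=1 G3=G0&G1=1&0=0 -> 1110
Step 3: G0=G0|G1=1|1=1 G1=NOT G1=NOT 1=0 G2=(1+1>=1)=1 G3=G0&G1=1&1=1 -> 1011
State from step 3 equals state from step 1 -> cycle length 2

Answer: 2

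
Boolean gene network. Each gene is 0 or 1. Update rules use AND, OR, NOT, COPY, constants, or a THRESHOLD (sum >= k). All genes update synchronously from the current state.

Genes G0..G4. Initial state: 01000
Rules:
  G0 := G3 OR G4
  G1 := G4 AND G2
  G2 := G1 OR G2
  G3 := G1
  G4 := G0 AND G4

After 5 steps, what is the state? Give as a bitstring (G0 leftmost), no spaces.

Step 1: G0=G3|G4=0|0=0 G1=G4&G2=0&0=0 G2=G1|G2=1|0=1 G3=G1=1 G4=G0&G4=0&0=0 -> 00110
Step 2: G0=G3|G4=1|0=1 G1=G4&G2=0&1=0 G2=G1|G2=0|1=1 G3=G1=0 G4=G0&G4=0&0=0 -> 10100
Step 3: G0=G3|G4=0|0=0 G1=G4&G2=0&1=0 G2=G1|G2=0|1=1 G3=G1=0 G4=G0&G4=1&0=0 -> 00100
Step 4: G0=G3|G4=0|0=0 G1=G4&G2=0&1=0 G2=G1|G2=0|1=1 G3=G1=0 G4=G0&G4=0&0=0 -> 00100
Step 5: G0=G3|G4=0|0=0 G1=G4&G2=0&1=0 G2=G1|G2=0|1=1 G3=G1=0 G4=G0&G4=0&0=0 -> 00100

00100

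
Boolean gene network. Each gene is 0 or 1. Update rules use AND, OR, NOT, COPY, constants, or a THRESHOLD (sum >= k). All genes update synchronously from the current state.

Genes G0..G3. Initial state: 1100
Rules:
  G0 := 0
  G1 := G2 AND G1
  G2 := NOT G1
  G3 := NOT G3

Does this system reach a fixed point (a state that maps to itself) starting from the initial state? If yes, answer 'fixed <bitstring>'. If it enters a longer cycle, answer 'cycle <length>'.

Answer: cycle 2

Derivation:
Step 0: 1100
Step 1: G0=0(const) G1=G2&G1=0&1=0 G2=NOT G1=NOT 1=0 G3=NOT G3=NOT 0=1 -> 0001
Step 2: G0=0(const) G1=G2&G1=0&0=0 G2=NOT G1=NOT 0=1 G3=NOT G3=NOT 1=0 -> 0010
Step 3: G0=0(const) G1=G2&G1=1&0=0 G2=NOT G1=NOT 0=1 G3=NOT G3=NOT 0=1 -> 0011
Step 4: G0=0(const) G1=G2&G1=1&0=0 G2=NOT G1=NOT 0=1 G3=NOT G3=NOT 1=0 -> 0010
Cycle of length 2 starting at step 2 -> no fixed point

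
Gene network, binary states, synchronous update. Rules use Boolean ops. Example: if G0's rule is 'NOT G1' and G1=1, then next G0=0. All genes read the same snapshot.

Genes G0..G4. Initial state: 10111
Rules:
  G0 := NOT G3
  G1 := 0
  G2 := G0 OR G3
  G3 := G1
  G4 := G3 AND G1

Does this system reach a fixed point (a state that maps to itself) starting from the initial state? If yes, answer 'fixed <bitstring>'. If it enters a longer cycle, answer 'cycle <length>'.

Answer: fixed 10100

Derivation:
Step 0: 10111
Step 1: G0=NOT G3=NOT 1=0 G1=0(const) G2=G0|G3=1|1=1 G3=G1=0 G4=G3&G1=1&0=0 -> 00100
Step 2: G0=NOT G3=NOT 0=1 G1=0(const) G2=G0|G3=0|0=0 G3=G1=0 G4=G3&G1=0&0=0 -> 10000
Step 3: G0=NOT G3=NOT 0=1 G1=0(const) G2=G0|G3=1|0=1 G3=G1=0 G4=G3&G1=0&0=0 -> 10100
Step 4: G0=NOT G3=NOT 0=1 G1=0(const) G2=G0|G3=1|0=1 G3=G1=0 G4=G3&G1=0&0=0 -> 10100
Fixed point reached at step 3: 10100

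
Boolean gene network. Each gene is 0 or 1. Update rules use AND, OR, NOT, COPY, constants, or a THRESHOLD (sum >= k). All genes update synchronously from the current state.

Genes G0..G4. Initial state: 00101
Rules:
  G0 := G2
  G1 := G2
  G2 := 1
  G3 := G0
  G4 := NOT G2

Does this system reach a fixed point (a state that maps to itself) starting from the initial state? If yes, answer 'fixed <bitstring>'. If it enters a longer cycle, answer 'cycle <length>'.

Answer: fixed 11110

Derivation:
Step 0: 00101
Step 1: G0=G2=1 G1=G2=1 G2=1(const) G3=G0=0 G4=NOT G2=NOT 1=0 -> 11100
Step 2: G0=G2=1 G1=G2=1 G2=1(const) G3=G0=1 G4=NOT G2=NOT 1=0 -> 11110
Step 3: G0=G2=1 G1=G2=1 G2=1(const) G3=G0=1 G4=NOT G2=NOT 1=0 -> 11110
Fixed point reached at step 2: 11110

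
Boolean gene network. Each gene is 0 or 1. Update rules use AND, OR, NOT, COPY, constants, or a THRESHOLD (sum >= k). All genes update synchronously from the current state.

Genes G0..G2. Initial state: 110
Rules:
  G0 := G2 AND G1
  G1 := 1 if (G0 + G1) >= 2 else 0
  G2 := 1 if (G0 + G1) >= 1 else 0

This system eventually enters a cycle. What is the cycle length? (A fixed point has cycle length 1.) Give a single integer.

Answer: 1

Derivation:
Step 0: 110
Step 1: G0=G2&G1=0&1=0 G1=(1+1>=2)=1 G2=(1+1>=1)=1 -> 011
Step 2: G0=G2&G1=1&1=1 G1=(0+1>=2)=0 G2=(0+1>=1)=1 -> 101
Step 3: G0=G2&G1=1&0=0 G1=(1+0>=2)=0 G2=(1+0>=1)=1 -> 001
Step 4: G0=G2&G1=1&0=0 G1=(0+0>=2)=0 G2=(0+0>=1)=0 -> 000
Step 5: G0=G2&G1=0&0=0 G1=(0+0>=2)=0 G2=(0+0>=1)=0 -> 000
State from step 5 equals state from step 4 -> cycle length 1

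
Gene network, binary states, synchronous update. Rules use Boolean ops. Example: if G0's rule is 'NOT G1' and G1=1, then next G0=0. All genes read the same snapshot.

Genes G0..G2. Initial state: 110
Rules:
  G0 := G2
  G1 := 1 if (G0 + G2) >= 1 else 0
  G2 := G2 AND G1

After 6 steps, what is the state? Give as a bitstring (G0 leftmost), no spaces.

Step 1: G0=G2=0 G1=(1+0>=1)=1 G2=G2&G1=0&1=0 -> 010
Step 2: G0=G2=0 G1=(0+0>=1)=0 G2=G2&G1=0&1=0 -> 000
Step 3: G0=G2=0 G1=(0+0>=1)=0 G2=G2&G1=0&0=0 -> 000
Step 4: G0=G2=0 G1=(0+0>=1)=0 G2=G2&G1=0&0=0 -> 000
Step 5: G0=G2=0 G1=(0+0>=1)=0 G2=G2&G1=0&0=0 -> 000
Step 6: G0=G2=0 G1=(0+0>=1)=0 G2=G2&G1=0&0=0 -> 000

000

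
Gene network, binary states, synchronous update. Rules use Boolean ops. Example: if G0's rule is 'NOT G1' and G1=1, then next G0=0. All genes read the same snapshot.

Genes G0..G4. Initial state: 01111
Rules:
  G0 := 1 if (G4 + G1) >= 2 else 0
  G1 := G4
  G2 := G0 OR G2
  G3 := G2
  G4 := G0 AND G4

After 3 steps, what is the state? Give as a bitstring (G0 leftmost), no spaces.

Step 1: G0=(1+1>=2)=1 G1=G4=1 G2=G0|G2=0|1=1 G3=G2=1 G4=G0&G4=0&1=0 -> 11110
Step 2: G0=(0+1>=2)=0 G1=G4=0 G2=G0|G2=1|1=1 G3=G2=1 G4=G0&G4=1&0=0 -> 00110
Step 3: G0=(0+0>=2)=0 G1=G4=0 G2=G0|G2=0|1=1 G3=G2=1 G4=G0&G4=0&0=0 -> 00110

00110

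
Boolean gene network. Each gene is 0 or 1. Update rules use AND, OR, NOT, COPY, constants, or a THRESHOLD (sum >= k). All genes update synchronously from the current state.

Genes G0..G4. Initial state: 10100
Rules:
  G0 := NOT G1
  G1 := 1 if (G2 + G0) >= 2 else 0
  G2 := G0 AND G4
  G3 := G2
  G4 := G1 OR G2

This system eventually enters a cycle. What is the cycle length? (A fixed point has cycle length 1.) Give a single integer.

Answer: 4

Derivation:
Step 0: 10100
Step 1: G0=NOT G1=NOT 0=1 G1=(1+1>=2)=1 G2=G0&G4=1&0=0 G3=G2=1 G4=G1|G2=0|1=1 -> 11011
Step 2: G0=NOT G1=NOT 1=0 G1=(0+1>=2)=0 G2=G0&G4=1&1=1 G3=G2=0 G4=G1|G2=1|0=1 -> 00101
Step 3: G0=NOT G1=NOT 0=1 G1=(1+0>=2)=0 G2=G0&G4=0&1=0 G3=G2=1 G4=G1|G2=0|1=1 -> 10011
Step 4: G0=NOT G1=NOT 0=1 G1=(0+1>=2)=0 G2=G0&G4=1&1=1 G3=G2=0 G4=G1|G2=0|0=0 -> 10100
State from step 4 equals state from step 0 -> cycle length 4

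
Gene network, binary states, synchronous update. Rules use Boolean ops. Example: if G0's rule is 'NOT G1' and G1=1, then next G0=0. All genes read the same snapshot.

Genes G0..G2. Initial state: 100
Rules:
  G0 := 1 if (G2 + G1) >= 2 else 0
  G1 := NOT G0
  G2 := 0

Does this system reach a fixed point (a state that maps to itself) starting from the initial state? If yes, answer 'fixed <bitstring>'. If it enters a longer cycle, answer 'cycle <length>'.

Step 0: 100
Step 1: G0=(0+0>=2)=0 G1=NOT G0=NOT 1=0 G2=0(const) -> 000
Step 2: G0=(0+0>=2)=0 G1=NOT G0=NOT 0=1 G2=0(const) -> 010
Step 3: G0=(0+1>=2)=0 G1=NOT G0=NOT 0=1 G2=0(const) -> 010
Fixed point reached at step 2: 010

Answer: fixed 010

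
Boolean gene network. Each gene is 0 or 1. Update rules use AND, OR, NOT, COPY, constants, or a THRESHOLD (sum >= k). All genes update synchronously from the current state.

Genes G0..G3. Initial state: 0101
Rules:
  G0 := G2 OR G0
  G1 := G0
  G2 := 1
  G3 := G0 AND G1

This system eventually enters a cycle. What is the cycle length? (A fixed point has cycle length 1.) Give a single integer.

Step 0: 0101
Step 1: G0=G2|G0=0|0=0 G1=G0=0 G2=1(const) G3=G0&G1=0&1=0 -> 0010
Step 2: G0=G2|G0=1|0=1 G1=G0=0 G2=1(const) G3=G0&G1=0&0=0 -> 1010
Step 3: G0=G2|G0=1|1=1 G1=G0=1 G2=1(const) G3=G0&G1=1&0=0 -> 1110
Step 4: G0=G2|G0=1|1=1 G1=G0=1 G2=1(const) G3=G0&G1=1&1=1 -> 1111
Step 5: G0=G2|G0=1|1=1 G1=G0=1 G2=1(const) G3=G0&G1=1&1=1 -> 1111
State from step 5 equals state from step 4 -> cycle length 1

Answer: 1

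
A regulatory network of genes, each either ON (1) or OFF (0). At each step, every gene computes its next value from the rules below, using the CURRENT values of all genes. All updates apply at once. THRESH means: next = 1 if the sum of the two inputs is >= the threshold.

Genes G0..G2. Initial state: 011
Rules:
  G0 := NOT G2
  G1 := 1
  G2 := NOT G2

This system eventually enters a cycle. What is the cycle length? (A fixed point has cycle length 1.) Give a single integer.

Step 0: 011
Step 1: G0=NOT G2=NOT 1=0 G1=1(const) G2=NOT G2=NOT 1=0 -> 010
Step 2: G0=NOT G2=NOT 0=1 G1=1(const) G2=NOT G2=NOT 0=1 -> 111
Step 3: G0=NOT G2=NOT 1=0 G1=1(const) G2=NOT G2=NOT 1=0 -> 010
State from step 3 equals state from step 1 -> cycle length 2

Answer: 2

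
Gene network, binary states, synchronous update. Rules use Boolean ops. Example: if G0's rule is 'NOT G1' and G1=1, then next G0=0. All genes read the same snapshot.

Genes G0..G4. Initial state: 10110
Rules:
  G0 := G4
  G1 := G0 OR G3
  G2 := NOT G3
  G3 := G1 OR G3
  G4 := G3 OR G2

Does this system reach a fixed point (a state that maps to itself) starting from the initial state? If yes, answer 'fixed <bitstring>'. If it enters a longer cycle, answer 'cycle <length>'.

Step 0: 10110
Step 1: G0=G4=0 G1=G0|G3=1|1=1 G2=NOT G3=NOT 1=0 G3=G1|G3=0|1=1 G4=G3|G2=1|1=1 -> 01011
Step 2: G0=G4=1 G1=G0|G3=0|1=1 G2=NOT G3=NOT 1=0 G3=G1|G3=1|1=1 G4=G3|G2=1|0=1 -> 11011
Step 3: G0=G4=1 G1=G0|G3=1|1=1 G2=NOT G3=NOT 1=0 G3=G1|G3=1|1=1 G4=G3|G2=1|0=1 -> 11011
Fixed point reached at step 2: 11011

Answer: fixed 11011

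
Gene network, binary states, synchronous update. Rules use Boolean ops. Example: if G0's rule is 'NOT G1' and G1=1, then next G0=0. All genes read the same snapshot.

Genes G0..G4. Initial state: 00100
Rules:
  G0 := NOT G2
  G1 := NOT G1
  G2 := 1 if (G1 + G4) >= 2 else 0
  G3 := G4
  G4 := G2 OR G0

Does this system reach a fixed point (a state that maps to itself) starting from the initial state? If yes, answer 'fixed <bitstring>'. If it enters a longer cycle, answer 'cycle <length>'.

Answer: cycle 2

Derivation:
Step 0: 00100
Step 1: G0=NOT G2=NOT 1=0 G1=NOT G1=NOT 0=1 G2=(0+0>=2)=0 G3=G4=0 G4=G2|G0=1|0=1 -> 01001
Step 2: G0=NOT G2=NOT 0=1 G1=NOT G1=NOT 1=0 G2=(1+1>=2)=1 G3=G4=1 G4=G2|G0=0|0=0 -> 10110
Step 3: G0=NOT G2=NOT 1=0 G1=NOT G1=NOT 0=1 G2=(0+0>=2)=0 G3=G4=0 G4=G2|G0=1|1=1 -> 01001
Cycle of length 2 starting at step 1 -> no fixed point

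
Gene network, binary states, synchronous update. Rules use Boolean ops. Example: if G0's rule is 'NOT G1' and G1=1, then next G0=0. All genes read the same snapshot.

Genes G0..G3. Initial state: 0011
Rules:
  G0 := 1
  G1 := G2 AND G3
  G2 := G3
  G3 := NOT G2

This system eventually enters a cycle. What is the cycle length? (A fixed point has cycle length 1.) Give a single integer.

Answer: 4

Derivation:
Step 0: 0011
Step 1: G0=1(const) G1=G2&G3=1&1=1 G2=G3=1 G3=NOT G2=NOT 1=0 -> 1110
Step 2: G0=1(const) G1=G2&G3=1&0=0 G2=G3=0 G3=NOT G2=NOT 1=0 -> 1000
Step 3: G0=1(const) G1=G2&G3=0&0=0 G2=G3=0 G3=NOT G2=NOT 0=1 -> 1001
Step 4: G0=1(const) G1=G2&G3=0&1=0 G2=G3=1 G3=NOT G2=NOT 0=1 -> 1011
Step 5: G0=1(const) G1=G2&G3=1&1=1 G2=G3=1 G3=NOT G2=NOT 1=0 -> 1110
State from step 5 equals state from step 1 -> cycle length 4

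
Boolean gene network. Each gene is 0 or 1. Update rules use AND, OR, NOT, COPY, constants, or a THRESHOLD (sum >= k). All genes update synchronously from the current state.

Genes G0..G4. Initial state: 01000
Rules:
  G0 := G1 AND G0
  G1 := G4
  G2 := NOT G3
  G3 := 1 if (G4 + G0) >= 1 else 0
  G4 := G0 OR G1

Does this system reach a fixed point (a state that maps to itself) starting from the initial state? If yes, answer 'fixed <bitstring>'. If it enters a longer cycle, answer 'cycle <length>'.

Answer: cycle 2

Derivation:
Step 0: 01000
Step 1: G0=G1&G0=1&0=0 G1=G4=0 G2=NOT G3=NOT 0=1 G3=(0+0>=1)=0 G4=G0|G1=0|1=1 -> 00101
Step 2: G0=G1&G0=0&0=0 G1=G4=1 G2=NOT G3=NOT 0=1 G3=(1+0>=1)=1 G4=G0|G1=0|0=0 -> 01110
Step 3: G0=G1&G0=1&0=0 G1=G4=0 G2=NOT G3=NOT 1=0 G3=(0+0>=1)=0 G4=G0|G1=0|1=1 -> 00001
Step 4: G0=G1&G0=0&0=0 G1=G4=1 G2=NOT G3=NOT 0=1 G3=(1+0>=1)=1 G4=G0|G1=0|0=0 -> 01110
Cycle of length 2 starting at step 2 -> no fixed point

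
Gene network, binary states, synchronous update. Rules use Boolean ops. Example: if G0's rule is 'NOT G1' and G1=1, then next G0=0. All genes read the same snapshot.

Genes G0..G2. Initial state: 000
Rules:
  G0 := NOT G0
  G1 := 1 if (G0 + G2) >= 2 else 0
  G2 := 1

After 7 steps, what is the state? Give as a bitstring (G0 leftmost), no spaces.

Step 1: G0=NOT G0=NOT 0=1 G1=(0+0>=2)=0 G2=1(const) -> 101
Step 2: G0=NOT G0=NOT 1=0 G1=(1+1>=2)=1 G2=1(const) -> 011
Step 3: G0=NOT G0=NOT 0=1 G1=(0+1>=2)=0 G2=1(const) -> 101
Step 4: G0=NOT G0=NOT 1=0 G1=(1+1>=2)=1 G2=1(const) -> 011
Step 5: G0=NOT G0=NOT 0=1 G1=(0+1>=2)=0 G2=1(const) -> 101
Step 6: G0=NOT G0=NOT 1=0 G1=(1+1>=2)=1 G2=1(const) -> 011
Step 7: G0=NOT G0=NOT 0=1 G1=(0+1>=2)=0 G2=1(const) -> 101

101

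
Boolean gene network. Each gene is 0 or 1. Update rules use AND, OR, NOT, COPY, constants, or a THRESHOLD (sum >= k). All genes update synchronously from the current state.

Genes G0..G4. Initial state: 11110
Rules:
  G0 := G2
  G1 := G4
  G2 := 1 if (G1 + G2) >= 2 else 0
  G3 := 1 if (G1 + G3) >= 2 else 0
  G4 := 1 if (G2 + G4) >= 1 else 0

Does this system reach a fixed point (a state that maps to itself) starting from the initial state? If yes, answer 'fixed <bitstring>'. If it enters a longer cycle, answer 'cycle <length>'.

Answer: fixed 01001

Derivation:
Step 0: 11110
Step 1: G0=G2=1 G1=G4=0 G2=(1+1>=2)=1 G3=(1+1>=2)=1 G4=(1+0>=1)=1 -> 10111
Step 2: G0=G2=1 G1=G4=1 G2=(0+1>=2)=0 G3=(0+1>=2)=0 G4=(1+1>=1)=1 -> 11001
Step 3: G0=G2=0 G1=G4=1 G2=(1+0>=2)=0 G3=(1+0>=2)=0 G4=(0+1>=1)=1 -> 01001
Step 4: G0=G2=0 G1=G4=1 G2=(1+0>=2)=0 G3=(1+0>=2)=0 G4=(0+1>=1)=1 -> 01001
Fixed point reached at step 3: 01001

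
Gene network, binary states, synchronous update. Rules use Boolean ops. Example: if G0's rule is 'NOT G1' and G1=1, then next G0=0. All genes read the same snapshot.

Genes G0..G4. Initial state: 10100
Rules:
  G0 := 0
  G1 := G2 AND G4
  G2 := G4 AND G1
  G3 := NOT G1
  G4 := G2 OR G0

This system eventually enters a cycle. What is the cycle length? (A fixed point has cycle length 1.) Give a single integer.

Step 0: 10100
Step 1: G0=0(const) G1=G2&G4=1&0=0 G2=G4&G1=0&0=0 G3=NOT G1=NOT 0=1 G4=G2|G0=1|1=1 -> 00011
Step 2: G0=0(const) G1=G2&G4=0&1=0 G2=G4&G1=1&0=0 G3=NOT G1=NOT 0=1 G4=G2|G0=0|0=0 -> 00010
Step 3: G0=0(const) G1=G2&G4=0&0=0 G2=G4&G1=0&0=0 G3=NOT G1=NOT 0=1 G4=G2|G0=0|0=0 -> 00010
State from step 3 equals state from step 2 -> cycle length 1

Answer: 1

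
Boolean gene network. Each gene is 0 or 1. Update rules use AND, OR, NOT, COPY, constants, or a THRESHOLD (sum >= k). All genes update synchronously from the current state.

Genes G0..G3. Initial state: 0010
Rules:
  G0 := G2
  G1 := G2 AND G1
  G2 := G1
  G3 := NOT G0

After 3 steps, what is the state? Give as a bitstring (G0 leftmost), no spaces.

Step 1: G0=G2=1 G1=G2&G1=1&0=0 G2=G1=0 G3=NOT G0=NOT 0=1 -> 1001
Step 2: G0=G2=0 G1=G2&G1=0&0=0 G2=G1=0 G3=NOT G0=NOT 1=0 -> 0000
Step 3: G0=G2=0 G1=G2&G1=0&0=0 G2=G1=0 G3=NOT G0=NOT 0=1 -> 0001

0001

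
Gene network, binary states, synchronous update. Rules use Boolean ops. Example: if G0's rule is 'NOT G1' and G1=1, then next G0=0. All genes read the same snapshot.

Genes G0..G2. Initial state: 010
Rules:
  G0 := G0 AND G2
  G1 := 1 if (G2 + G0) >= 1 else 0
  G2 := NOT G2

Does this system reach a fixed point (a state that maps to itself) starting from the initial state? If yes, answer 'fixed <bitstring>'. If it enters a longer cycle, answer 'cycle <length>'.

Answer: cycle 2

Derivation:
Step 0: 010
Step 1: G0=G0&G2=0&0=0 G1=(0+0>=1)=0 G2=NOT G2=NOT 0=1 -> 001
Step 2: G0=G0&G2=0&1=0 G1=(1+0>=1)=1 G2=NOT G2=NOT 1=0 -> 010
Cycle of length 2 starting at step 0 -> no fixed point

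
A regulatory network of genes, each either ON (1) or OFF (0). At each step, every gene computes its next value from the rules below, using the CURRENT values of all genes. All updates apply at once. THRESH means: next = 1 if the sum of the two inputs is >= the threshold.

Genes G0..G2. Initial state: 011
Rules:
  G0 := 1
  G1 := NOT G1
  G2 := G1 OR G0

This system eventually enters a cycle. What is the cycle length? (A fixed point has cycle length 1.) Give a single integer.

Step 0: 011
Step 1: G0=1(const) G1=NOT G1=NOT 1=0 G2=G1|G0=1|0=1 -> 101
Step 2: G0=1(const) G1=NOT G1=NOT 0=1 G2=G1|G0=0|1=1 -> 111
Step 3: G0=1(const) G1=NOT G1=NOT 1=0 G2=G1|G0=1|1=1 -> 101
State from step 3 equals state from step 1 -> cycle length 2

Answer: 2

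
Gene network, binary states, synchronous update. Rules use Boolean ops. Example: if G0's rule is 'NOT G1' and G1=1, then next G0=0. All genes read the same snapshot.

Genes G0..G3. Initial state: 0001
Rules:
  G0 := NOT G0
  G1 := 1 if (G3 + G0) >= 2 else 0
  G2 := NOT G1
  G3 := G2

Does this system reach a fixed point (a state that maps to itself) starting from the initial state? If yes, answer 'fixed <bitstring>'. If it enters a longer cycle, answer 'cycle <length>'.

Step 0: 0001
Step 1: G0=NOT G0=NOT 0=1 G1=(1+0>=2)=0 G2=NOT G1=NOT 0=1 G3=G2=0 -> 1010
Step 2: G0=NOT G0=NOT 1=0 G1=(0+1>=2)=0 G2=NOT G1=NOT 0=1 G3=G2=1 -> 0011
Step 3: G0=NOT G0=NOT 0=1 G1=(1+0>=2)=0 G2=NOT G1=NOT 0=1 G3=G2=1 -> 1011
Step 4: G0=NOT G0=NOT 1=0 G1=(1+1>=2)=1 G2=NOT G1=NOT 0=1 G3=G2=1 -> 0111
Step 5: G0=NOT G0=NOT 0=1 G1=(1+0>=2)=0 G2=NOT G1=NOT 1=0 G3=G2=1 -> 1001
Step 6: G0=NOT G0=NOT 1=0 G1=(1+1>=2)=1 G2=NOT G1=NOT 0=1 G3=G2=0 -> 0110
Step 7: G0=NOT G0=NOT 0=1 G1=(0+0>=2)=0 G2=NOT G1=NOT 1=0 G3=G2=1 -> 1001
Cycle of length 2 starting at step 5 -> no fixed point

Answer: cycle 2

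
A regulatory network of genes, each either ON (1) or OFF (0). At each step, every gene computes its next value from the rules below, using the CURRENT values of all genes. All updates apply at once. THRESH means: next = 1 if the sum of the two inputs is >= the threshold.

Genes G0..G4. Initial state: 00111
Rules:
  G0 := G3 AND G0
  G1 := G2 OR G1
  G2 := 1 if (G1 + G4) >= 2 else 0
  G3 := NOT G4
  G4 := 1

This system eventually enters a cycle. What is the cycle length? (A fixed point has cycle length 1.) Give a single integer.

Answer: 1

Derivation:
Step 0: 00111
Step 1: G0=G3&G0=1&0=0 G1=G2|G1=1|0=1 G2=(0+1>=2)=0 G3=NOT G4=NOT 1=0 G4=1(const) -> 01001
Step 2: G0=G3&G0=0&0=0 G1=G2|G1=0|1=1 G2=(1+1>=2)=1 G3=NOT G4=NOT 1=0 G4=1(const) -> 01101
Step 3: G0=G3&G0=0&0=0 G1=G2|G1=1|1=1 G2=(1+1>=2)=1 G3=NOT G4=NOT 1=0 G4=1(const) -> 01101
State from step 3 equals state from step 2 -> cycle length 1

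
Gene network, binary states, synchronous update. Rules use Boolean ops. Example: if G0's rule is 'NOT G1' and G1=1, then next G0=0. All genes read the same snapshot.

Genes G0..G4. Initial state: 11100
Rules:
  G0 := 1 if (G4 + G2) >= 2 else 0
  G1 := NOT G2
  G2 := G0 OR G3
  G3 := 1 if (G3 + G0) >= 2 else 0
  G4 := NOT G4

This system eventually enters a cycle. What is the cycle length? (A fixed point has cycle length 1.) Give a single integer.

Answer: 2

Derivation:
Step 0: 11100
Step 1: G0=(0+1>=2)=0 G1=NOT G2=NOT 1=0 G2=G0|G3=1|0=1 G3=(0+1>=2)=0 G4=NOT G4=NOT 0=1 -> 00101
Step 2: G0=(1+1>=2)=1 G1=NOT G2=NOT 1=0 G2=G0|G3=0|0=0 G3=(0+0>=2)=0 G4=NOT G4=NOT 1=0 -> 10000
Step 3: G0=(0+0>=2)=0 G1=NOT G2=NOT 0=1 G2=G0|G3=1|0=1 G3=(0+1>=2)=0 G4=NOT G4=NOT 0=1 -> 01101
Step 4: G0=(1+1>=2)=1 G1=NOT G2=NOT 1=0 G2=G0|G3=0|0=0 G3=(0+0>=2)=0 G4=NOT G4=NOT 1=0 -> 10000
State from step 4 equals state from step 2 -> cycle length 2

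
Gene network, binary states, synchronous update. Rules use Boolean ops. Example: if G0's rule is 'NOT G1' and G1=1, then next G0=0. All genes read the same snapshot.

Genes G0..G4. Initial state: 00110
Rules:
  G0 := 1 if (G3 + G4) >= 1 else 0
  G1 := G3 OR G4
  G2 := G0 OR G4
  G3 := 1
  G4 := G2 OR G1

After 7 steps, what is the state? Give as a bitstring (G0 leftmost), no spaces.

Step 1: G0=(1+0>=1)=1 G1=G3|G4=1|0=1 G2=G0|G4=0|0=0 G3=1(const) G4=G2|G1=1|0=1 -> 11011
Step 2: G0=(1+1>=1)=1 G1=G3|G4=1|1=1 G2=G0|G4=1|1=1 G3=1(const) G4=G2|G1=0|1=1 -> 11111
Step 3: G0=(1+1>=1)=1 G1=G3|G4=1|1=1 G2=G0|G4=1|1=1 G3=1(const) G4=G2|G1=1|1=1 -> 11111
Step 4: G0=(1+1>=1)=1 G1=G3|G4=1|1=1 G2=G0|G4=1|1=1 G3=1(const) G4=G2|G1=1|1=1 -> 11111
Step 5: G0=(1+1>=1)=1 G1=G3|G4=1|1=1 G2=G0|G4=1|1=1 G3=1(const) G4=G2|G1=1|1=1 -> 11111
Step 6: G0=(1+1>=1)=1 G1=G3|G4=1|1=1 G2=G0|G4=1|1=1 G3=1(const) G4=G2|G1=1|1=1 -> 11111
Step 7: G0=(1+1>=1)=1 G1=G3|G4=1|1=1 G2=G0|G4=1|1=1 G3=1(const) G4=G2|G1=1|1=1 -> 11111

11111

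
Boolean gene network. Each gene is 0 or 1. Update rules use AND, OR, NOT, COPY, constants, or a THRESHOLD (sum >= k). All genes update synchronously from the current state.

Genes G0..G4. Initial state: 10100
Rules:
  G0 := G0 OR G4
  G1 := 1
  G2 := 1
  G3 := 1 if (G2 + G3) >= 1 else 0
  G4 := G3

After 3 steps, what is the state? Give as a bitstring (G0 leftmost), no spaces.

Step 1: G0=G0|G4=1|0=1 G1=1(const) G2=1(const) G3=(1+0>=1)=1 G4=G3=0 -> 11110
Step 2: G0=G0|G4=1|0=1 G1=1(const) G2=1(const) G3=(1+1>=1)=1 G4=G3=1 -> 11111
Step 3: G0=G0|G4=1|1=1 G1=1(const) G2=1(const) G3=(1+1>=1)=1 G4=G3=1 -> 11111

11111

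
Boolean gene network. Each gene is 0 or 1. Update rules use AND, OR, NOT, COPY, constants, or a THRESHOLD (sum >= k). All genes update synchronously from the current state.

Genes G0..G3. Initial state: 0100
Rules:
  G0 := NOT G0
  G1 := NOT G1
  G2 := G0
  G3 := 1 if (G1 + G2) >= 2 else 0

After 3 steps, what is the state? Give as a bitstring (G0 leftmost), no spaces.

Step 1: G0=NOT G0=NOT 0=1 G1=NOT G1=NOT 1=0 G2=G0=0 G3=(1+0>=2)=0 -> 1000
Step 2: G0=NOT G0=NOT 1=0 G1=NOT G1=NOT 0=1 G2=G0=1 G3=(0+0>=2)=0 -> 0110
Step 3: G0=NOT G0=NOT 0=1 G1=NOT G1=NOT 1=0 G2=G0=0 G3=(1+1>=2)=1 -> 1001

1001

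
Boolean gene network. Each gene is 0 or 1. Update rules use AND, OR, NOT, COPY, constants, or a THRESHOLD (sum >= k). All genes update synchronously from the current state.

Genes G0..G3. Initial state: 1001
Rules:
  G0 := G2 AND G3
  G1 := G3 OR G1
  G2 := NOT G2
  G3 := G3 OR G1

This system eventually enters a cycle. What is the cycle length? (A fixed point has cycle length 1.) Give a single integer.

Answer: 2

Derivation:
Step 0: 1001
Step 1: G0=G2&G3=0&1=0 G1=G3|G1=1|0=1 G2=NOT G2=NOT 0=1 G3=G3|G1=1|0=1 -> 0111
Step 2: G0=G2&G3=1&1=1 G1=G3|G1=1|1=1 G2=NOT G2=NOT 1=0 G3=G3|G1=1|1=1 -> 1101
Step 3: G0=G2&G3=0&1=0 G1=G3|G1=1|1=1 G2=NOT G2=NOT 0=1 G3=G3|G1=1|1=1 -> 0111
State from step 3 equals state from step 1 -> cycle length 2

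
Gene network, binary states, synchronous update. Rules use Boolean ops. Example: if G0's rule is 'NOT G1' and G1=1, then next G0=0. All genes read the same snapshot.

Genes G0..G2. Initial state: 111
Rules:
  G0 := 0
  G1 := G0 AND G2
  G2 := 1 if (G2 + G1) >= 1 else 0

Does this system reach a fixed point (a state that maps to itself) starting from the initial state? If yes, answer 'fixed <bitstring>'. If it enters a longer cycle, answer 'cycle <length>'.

Answer: fixed 001

Derivation:
Step 0: 111
Step 1: G0=0(const) G1=G0&G2=1&1=1 G2=(1+1>=1)=1 -> 011
Step 2: G0=0(const) G1=G0&G2=0&1=0 G2=(1+1>=1)=1 -> 001
Step 3: G0=0(const) G1=G0&G2=0&1=0 G2=(1+0>=1)=1 -> 001
Fixed point reached at step 2: 001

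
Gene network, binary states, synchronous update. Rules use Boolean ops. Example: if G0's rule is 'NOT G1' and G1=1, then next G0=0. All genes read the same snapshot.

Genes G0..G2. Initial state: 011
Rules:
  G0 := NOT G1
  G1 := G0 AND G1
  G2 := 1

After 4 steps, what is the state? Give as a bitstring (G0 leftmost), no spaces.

Step 1: G0=NOT G1=NOT 1=0 G1=G0&G1=0&1=0 G2=1(const) -> 001
Step 2: G0=NOT G1=NOT 0=1 G1=G0&G1=0&0=0 G2=1(const) -> 101
Step 3: G0=NOT G1=NOT 0=1 G1=G0&G1=1&0=0 G2=1(const) -> 101
Step 4: G0=NOT G1=NOT 0=1 G1=G0&G1=1&0=0 G2=1(const) -> 101

101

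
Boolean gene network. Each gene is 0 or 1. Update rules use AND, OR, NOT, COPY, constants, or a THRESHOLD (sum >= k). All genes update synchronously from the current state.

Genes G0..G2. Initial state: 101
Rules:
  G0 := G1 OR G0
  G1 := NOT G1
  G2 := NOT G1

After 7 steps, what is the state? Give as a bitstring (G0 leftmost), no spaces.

Step 1: G0=G1|G0=0|1=1 G1=NOT G1=NOT 0=1 G2=NOT G1=NOT 0=1 -> 111
Step 2: G0=G1|G0=1|1=1 G1=NOT G1=NOT 1=0 G2=NOT G1=NOT 1=0 -> 100
Step 3: G0=G1|G0=0|1=1 G1=NOT G1=NOT 0=1 G2=NOT G1=NOT 0=1 -> 111
Step 4: G0=G1|G0=1|1=1 G1=NOT G1=NOT 1=0 G2=NOT G1=NOT 1=0 -> 100
Step 5: G0=G1|G0=0|1=1 G1=NOT G1=NOT 0=1 G2=NOT G1=NOT 0=1 -> 111
Step 6: G0=G1|G0=1|1=1 G1=NOT G1=NOT 1=0 G2=NOT G1=NOT 1=0 -> 100
Step 7: G0=G1|G0=0|1=1 G1=NOT G1=NOT 0=1 G2=NOT G1=NOT 0=1 -> 111

111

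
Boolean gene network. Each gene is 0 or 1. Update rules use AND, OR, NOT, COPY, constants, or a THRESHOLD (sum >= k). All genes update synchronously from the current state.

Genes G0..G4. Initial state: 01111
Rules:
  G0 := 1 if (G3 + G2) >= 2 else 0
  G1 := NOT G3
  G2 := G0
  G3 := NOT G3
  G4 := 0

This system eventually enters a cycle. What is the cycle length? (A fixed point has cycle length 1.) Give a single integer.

Step 0: 01111
Step 1: G0=(1+1>=2)=1 G1=NOT G3=NOT 1=0 G2=G0=0 G3=NOT G3=NOT 1=0 G4=0(const) -> 10000
Step 2: G0=(0+0>=2)=0 G1=NOT G3=NOT 0=1 G2=G0=1 G3=NOT G3=NOT 0=1 G4=0(const) -> 01110
Step 3: G0=(1+1>=2)=1 G1=NOT G3=NOT 1=0 G2=G0=0 G3=NOT G3=NOT 1=0 G4=0(const) -> 10000
State from step 3 equals state from step 1 -> cycle length 2

Answer: 2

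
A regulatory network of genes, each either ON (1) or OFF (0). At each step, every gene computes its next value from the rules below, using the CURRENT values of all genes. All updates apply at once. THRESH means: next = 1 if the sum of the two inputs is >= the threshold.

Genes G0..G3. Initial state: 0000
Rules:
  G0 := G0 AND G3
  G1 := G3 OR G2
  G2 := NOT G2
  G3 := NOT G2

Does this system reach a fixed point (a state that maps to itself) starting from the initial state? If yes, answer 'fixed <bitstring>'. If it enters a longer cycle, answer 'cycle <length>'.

Answer: cycle 2

Derivation:
Step 0: 0000
Step 1: G0=G0&G3=0&0=0 G1=G3|G2=0|0=0 G2=NOT G2=NOT 0=1 G3=NOT G2=NOT 0=1 -> 0011
Step 2: G0=G0&G3=0&1=0 G1=G3|G2=1|1=1 G2=NOT G2=NOT 1=0 G3=NOT G2=NOT 1=0 -> 0100
Step 3: G0=G0&G3=0&0=0 G1=G3|G2=0|0=0 G2=NOT G2=NOT 0=1 G3=NOT G2=NOT 0=1 -> 0011
Cycle of length 2 starting at step 1 -> no fixed point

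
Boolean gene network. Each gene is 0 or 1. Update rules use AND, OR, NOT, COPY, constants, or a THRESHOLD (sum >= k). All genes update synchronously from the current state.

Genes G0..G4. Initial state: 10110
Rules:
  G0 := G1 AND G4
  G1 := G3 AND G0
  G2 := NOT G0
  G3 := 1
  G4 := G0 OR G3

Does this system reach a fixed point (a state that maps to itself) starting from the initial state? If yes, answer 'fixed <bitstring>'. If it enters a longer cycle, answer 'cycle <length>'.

Step 0: 10110
Step 1: G0=G1&G4=0&0=0 G1=G3&G0=1&1=1 G2=NOT G0=NOT 1=0 G3=1(const) G4=G0|G3=1|1=1 -> 01011
Step 2: G0=G1&G4=1&1=1 G1=G3&G0=1&0=0 G2=NOT G0=NOT 0=1 G3=1(const) G4=G0|G3=0|1=1 -> 10111
Step 3: G0=G1&G4=0&1=0 G1=G3&G0=1&1=1 G2=NOT G0=NOT 1=0 G3=1(const) G4=G0|G3=1|1=1 -> 01011
Cycle of length 2 starting at step 1 -> no fixed point

Answer: cycle 2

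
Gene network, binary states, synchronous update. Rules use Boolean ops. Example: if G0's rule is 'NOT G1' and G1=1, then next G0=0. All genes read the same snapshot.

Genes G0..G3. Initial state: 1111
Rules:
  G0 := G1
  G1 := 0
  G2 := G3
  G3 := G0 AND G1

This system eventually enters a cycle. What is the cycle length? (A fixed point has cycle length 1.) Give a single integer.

Step 0: 1111
Step 1: G0=G1=1 G1=0(const) G2=G3=1 G3=G0&G1=1&1=1 -> 1011
Step 2: G0=G1=0 G1=0(const) G2=G3=1 G3=G0&G1=1&0=0 -> 0010
Step 3: G0=G1=0 G1=0(const) G2=G3=0 G3=G0&G1=0&0=0 -> 0000
Step 4: G0=G1=0 G1=0(const) G2=G3=0 G3=G0&G1=0&0=0 -> 0000
State from step 4 equals state from step 3 -> cycle length 1

Answer: 1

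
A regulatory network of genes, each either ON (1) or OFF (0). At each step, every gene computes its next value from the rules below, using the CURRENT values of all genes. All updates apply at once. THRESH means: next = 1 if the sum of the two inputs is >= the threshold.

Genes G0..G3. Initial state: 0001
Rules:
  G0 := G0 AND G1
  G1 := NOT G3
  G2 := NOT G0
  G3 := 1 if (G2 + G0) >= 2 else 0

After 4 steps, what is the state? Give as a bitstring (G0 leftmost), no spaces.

Step 1: G0=G0&G1=0&0=0 G1=NOT G3=NOT 1=0 G2=NOT G0=NOT 0=1 G3=(0+0>=2)=0 -> 0010
Step 2: G0=G0&G1=0&0=0 G1=NOT G3=NOT 0=1 G2=NOT G0=NOT 0=1 G3=(1+0>=2)=0 -> 0110
Step 3: G0=G0&G1=0&1=0 G1=NOT G3=NOT 0=1 G2=NOT G0=NOT 0=1 G3=(1+0>=2)=0 -> 0110
Step 4: G0=G0&G1=0&1=0 G1=NOT G3=NOT 0=1 G2=NOT G0=NOT 0=1 G3=(1+0>=2)=0 -> 0110

0110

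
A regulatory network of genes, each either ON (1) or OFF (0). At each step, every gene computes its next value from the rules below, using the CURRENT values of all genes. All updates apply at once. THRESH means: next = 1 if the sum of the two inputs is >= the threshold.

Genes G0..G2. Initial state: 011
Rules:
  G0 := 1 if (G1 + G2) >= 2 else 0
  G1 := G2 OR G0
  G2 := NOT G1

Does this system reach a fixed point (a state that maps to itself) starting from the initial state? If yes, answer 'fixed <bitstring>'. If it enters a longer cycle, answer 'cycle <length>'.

Answer: cycle 5

Derivation:
Step 0: 011
Step 1: G0=(1+1>=2)=1 G1=G2|G0=1|0=1 G2=NOT G1=NOT 1=0 -> 110
Step 2: G0=(1+0>=2)=0 G1=G2|G0=0|1=1 G2=NOT G1=NOT 1=0 -> 010
Step 3: G0=(1+0>=2)=0 G1=G2|G0=0|0=0 G2=NOT G1=NOT 1=0 -> 000
Step 4: G0=(0+0>=2)=0 G1=G2|G0=0|0=0 G2=NOT G1=NOT 0=1 -> 001
Step 5: G0=(0+1>=2)=0 G1=G2|G0=1|0=1 G2=NOT G1=NOT 0=1 -> 011
Cycle of length 5 starting at step 0 -> no fixed point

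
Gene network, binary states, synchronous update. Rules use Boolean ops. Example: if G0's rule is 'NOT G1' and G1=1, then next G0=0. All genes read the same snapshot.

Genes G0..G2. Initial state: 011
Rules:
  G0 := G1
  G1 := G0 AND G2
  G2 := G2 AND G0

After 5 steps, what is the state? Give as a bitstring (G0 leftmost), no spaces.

Step 1: G0=G1=1 G1=G0&G2=0&1=0 G2=G2&G0=1&0=0 -> 100
Step 2: G0=G1=0 G1=G0&G2=1&0=0 G2=G2&G0=0&1=0 -> 000
Step 3: G0=G1=0 G1=G0&G2=0&0=0 G2=G2&G0=0&0=0 -> 000
Step 4: G0=G1=0 G1=G0&G2=0&0=0 G2=G2&G0=0&0=0 -> 000
Step 5: G0=G1=0 G1=G0&G2=0&0=0 G2=G2&G0=0&0=0 -> 000

000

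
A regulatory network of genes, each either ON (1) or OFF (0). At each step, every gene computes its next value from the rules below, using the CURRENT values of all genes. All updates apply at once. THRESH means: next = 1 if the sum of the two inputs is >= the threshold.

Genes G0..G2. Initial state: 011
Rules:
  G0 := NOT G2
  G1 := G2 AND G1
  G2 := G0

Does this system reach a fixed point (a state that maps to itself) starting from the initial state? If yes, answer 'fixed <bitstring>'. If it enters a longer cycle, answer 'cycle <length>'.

Step 0: 011
Step 1: G0=NOT G2=NOT 1=0 G1=G2&G1=1&1=1 G2=G0=0 -> 010
Step 2: G0=NOT G2=NOT 0=1 G1=G2&G1=0&1=0 G2=G0=0 -> 100
Step 3: G0=NOT G2=NOT 0=1 G1=G2&G1=0&0=0 G2=G0=1 -> 101
Step 4: G0=NOT G2=NOT 1=0 G1=G2&G1=1&0=0 G2=G0=1 -> 001
Step 5: G0=NOT G2=NOT 1=0 G1=G2&G1=1&0=0 G2=G0=0 -> 000
Step 6: G0=NOT G2=NOT 0=1 G1=G2&G1=0&0=0 G2=G0=0 -> 100
Cycle of length 4 starting at step 2 -> no fixed point

Answer: cycle 4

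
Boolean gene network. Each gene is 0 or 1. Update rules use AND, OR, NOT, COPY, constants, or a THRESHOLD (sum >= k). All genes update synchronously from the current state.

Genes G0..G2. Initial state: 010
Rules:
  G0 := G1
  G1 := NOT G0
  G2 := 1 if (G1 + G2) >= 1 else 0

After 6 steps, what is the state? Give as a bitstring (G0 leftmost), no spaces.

Step 1: G0=G1=1 G1=NOT G0=NOT 0=1 G2=(1+0>=1)=1 -> 111
Step 2: G0=G1=1 G1=NOT G0=NOT 1=0 G2=(1+1>=1)=1 -> 101
Step 3: G0=G1=0 G1=NOT G0=NOT 1=0 G2=(0+1>=1)=1 -> 001
Step 4: G0=G1=0 G1=NOT G0=NOT 0=1 G2=(0+1>=1)=1 -> 011
Step 5: G0=G1=1 G1=NOT G0=NOT 0=1 G2=(1+1>=1)=1 -> 111
Step 6: G0=G1=1 G1=NOT G0=NOT 1=0 G2=(1+1>=1)=1 -> 101

101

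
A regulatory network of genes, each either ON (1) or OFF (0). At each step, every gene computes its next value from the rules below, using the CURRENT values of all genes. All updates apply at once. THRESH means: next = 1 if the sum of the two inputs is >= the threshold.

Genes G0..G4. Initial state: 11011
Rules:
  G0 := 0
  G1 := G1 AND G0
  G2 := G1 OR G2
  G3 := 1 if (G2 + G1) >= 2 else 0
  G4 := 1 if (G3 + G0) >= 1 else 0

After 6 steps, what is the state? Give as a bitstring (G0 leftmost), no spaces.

Step 1: G0=0(const) G1=G1&G0=1&1=1 G2=G1|G2=1|0=1 G3=(0+1>=2)=0 G4=(1+1>=1)=1 -> 01101
Step 2: G0=0(const) G1=G1&G0=1&0=0 G2=G1|G2=1|1=1 G3=(1+1>=2)=1 G4=(0+0>=1)=0 -> 00110
Step 3: G0=0(const) G1=G1&G0=0&0=0 G2=G1|G2=0|1=1 G3=(1+0>=2)=0 G4=(1+0>=1)=1 -> 00101
Step 4: G0=0(const) G1=G1&G0=0&0=0 G2=G1|G2=0|1=1 G3=(1+0>=2)=0 G4=(0+0>=1)=0 -> 00100
Step 5: G0=0(const) G1=G1&G0=0&0=0 G2=G1|G2=0|1=1 G3=(1+0>=2)=0 G4=(0+0>=1)=0 -> 00100
Step 6: G0=0(const) G1=G1&G0=0&0=0 G2=G1|G2=0|1=1 G3=(1+0>=2)=0 G4=(0+0>=1)=0 -> 00100

00100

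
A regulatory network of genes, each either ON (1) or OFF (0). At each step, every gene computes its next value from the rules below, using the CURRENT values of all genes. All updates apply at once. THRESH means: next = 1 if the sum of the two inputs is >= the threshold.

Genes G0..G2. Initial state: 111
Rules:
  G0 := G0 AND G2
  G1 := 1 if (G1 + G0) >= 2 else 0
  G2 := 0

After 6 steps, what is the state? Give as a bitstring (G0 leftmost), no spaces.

Step 1: G0=G0&G2=1&1=1 G1=(1+1>=2)=1 G2=0(const) -> 110
Step 2: G0=G0&G2=1&0=0 G1=(1+1>=2)=1 G2=0(const) -> 010
Step 3: G0=G0&G2=0&0=0 G1=(1+0>=2)=0 G2=0(const) -> 000
Step 4: G0=G0&G2=0&0=0 G1=(0+0>=2)=0 G2=0(const) -> 000
Step 5: G0=G0&G2=0&0=0 G1=(0+0>=2)=0 G2=0(const) -> 000
Step 6: G0=G0&G2=0&0=0 G1=(0+0>=2)=0 G2=0(const) -> 000

000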